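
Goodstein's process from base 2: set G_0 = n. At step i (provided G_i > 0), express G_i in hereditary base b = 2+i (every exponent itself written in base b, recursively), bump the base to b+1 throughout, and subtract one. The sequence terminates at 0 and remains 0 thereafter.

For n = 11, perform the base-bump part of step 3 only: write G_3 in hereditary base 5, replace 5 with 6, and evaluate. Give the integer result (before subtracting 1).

279938

[0] 11 ≡ 2^(2 + 1) + 2 + 1 (base 2). Lift 3: 85. −1: 84.
[1] 84 ≡ 3^(3 + 1) + 3 (base 3). Lift 4: 1028. −1: 1027.
[2] 1027 ≡ 4^(4 + 1) + 3 (base 4). Lift 5: 15628. −1: 15627.
[3] 15627 ≡ 5^(5 + 1) + 2 (base 5). Lift 6: 279938. −1: 279937.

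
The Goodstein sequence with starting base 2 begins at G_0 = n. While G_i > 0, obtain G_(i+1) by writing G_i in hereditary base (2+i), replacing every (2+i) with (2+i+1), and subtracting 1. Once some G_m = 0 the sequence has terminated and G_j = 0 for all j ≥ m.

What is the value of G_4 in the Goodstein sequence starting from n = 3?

i=0: 3 = 2 + 1 (b=2); 2→3: 3 + 1 = 4; 4−1 = 3
i=1: 3 = 3 (b=3); 3→4: 4 = 4; 4−1 = 3
i=2: 3 = 3 (b=4); 4→5: 3 = 3; 3−1 = 2
i=3: 2 = 2 (b=5); 5→6: 2 = 2; 2−1 = 1

1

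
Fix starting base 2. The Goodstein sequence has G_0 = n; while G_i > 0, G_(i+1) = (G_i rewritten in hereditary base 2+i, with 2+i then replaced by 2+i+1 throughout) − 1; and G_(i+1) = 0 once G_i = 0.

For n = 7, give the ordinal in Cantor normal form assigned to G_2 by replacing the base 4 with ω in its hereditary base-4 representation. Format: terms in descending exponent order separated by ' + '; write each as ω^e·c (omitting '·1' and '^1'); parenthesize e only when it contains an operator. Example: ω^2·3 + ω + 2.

ω^ω + 3

step 0: 7 = 2^2 + 2 + 1; sub 3 for 2: 3^3 + 3 + 1; = 31; G_1 = 31−1 = 30
step 1: 30 = 3^3 + 3; sub 4 for 3: 4^4 + 4; = 260; G_2 = 260−1 = 259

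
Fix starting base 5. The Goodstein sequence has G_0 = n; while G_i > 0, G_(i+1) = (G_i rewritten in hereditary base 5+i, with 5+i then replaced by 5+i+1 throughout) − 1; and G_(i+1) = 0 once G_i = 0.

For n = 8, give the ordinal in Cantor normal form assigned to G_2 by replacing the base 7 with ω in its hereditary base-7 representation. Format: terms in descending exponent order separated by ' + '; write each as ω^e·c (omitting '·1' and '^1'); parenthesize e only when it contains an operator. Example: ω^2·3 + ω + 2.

ω + 1

i=0: 8 = 5 + 3 (b=5); 5→6: 6 + 3 = 9; 9−1 = 8
i=1: 8 = 6 + 2 (b=6); 6→7: 7 + 2 = 9; 9−1 = 8
i=2: 8 = 7 + 1 (b=7); 7→8: 8 + 1 = 9; 9−1 = 8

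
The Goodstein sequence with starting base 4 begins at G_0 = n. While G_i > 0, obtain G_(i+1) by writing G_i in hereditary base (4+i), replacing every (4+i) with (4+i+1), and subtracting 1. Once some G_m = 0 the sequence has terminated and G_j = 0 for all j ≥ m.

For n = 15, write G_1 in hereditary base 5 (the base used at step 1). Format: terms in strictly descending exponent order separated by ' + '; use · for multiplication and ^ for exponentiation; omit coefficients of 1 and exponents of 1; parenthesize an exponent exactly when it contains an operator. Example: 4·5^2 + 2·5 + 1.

step 0: 15 = 3·4 + 3; sub 5 for 4: 3·5 + 3; = 18; G_1 = 18−1 = 17
step 1: 17 = 3·5 + 2; sub 6 for 5: 3·6 + 2; = 20; G_2 = 20−1 = 19

3·5 + 2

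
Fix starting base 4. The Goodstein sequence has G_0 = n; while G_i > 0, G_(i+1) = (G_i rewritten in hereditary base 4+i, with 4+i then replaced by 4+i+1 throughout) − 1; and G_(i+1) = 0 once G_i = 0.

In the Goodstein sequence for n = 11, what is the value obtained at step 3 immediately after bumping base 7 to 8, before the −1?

i=0: 11 = 2·4 + 3 (b=4); 4→5: 2·5 + 3 = 13; 13−1 = 12
i=1: 12 = 2·5 + 2 (b=5); 5→6: 2·6 + 2 = 14; 14−1 = 13
i=2: 13 = 2·6 + 1 (b=6); 6→7: 2·7 + 1 = 15; 15−1 = 14
i=3: 14 = 2·7 (b=7); 7→8: 2·8 = 16; 16−1 = 15

16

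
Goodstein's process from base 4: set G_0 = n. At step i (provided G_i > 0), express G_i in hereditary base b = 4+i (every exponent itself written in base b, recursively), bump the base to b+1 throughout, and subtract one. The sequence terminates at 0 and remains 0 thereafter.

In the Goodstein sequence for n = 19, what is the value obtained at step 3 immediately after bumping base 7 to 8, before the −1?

i=0: 19 = 4^2 + 3 (b=4); 4→5: 5^2 + 3 = 28; 28−1 = 27
i=1: 27 = 5^2 + 2 (b=5); 5→6: 6^2 + 2 = 38; 38−1 = 37
i=2: 37 = 6^2 + 1 (b=6); 6→7: 7^2 + 1 = 50; 50−1 = 49
i=3: 49 = 7^2 (b=7); 7→8: 8^2 = 64; 64−1 = 63

64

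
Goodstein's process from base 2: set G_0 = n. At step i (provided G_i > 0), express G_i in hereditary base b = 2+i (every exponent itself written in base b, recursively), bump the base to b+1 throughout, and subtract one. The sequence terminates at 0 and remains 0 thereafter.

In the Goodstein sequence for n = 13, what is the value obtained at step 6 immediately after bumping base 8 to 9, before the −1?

G_0=13  [base 2] 2^(2 + 1) + 2^2 + 1  →[2↦3]→  3^(3 + 1) + 3^3 + 1 = 109  −1 ⇒ G_1=108
G_1=108  [base 3] 3^(3 + 1) + 3^3  →[3↦4]→  4^(4 + 1) + 4^4 = 1280  −1 ⇒ G_2=1279
G_2=1279  [base 4] 4^(4 + 1) + 3·4^3 + 3·4^2 + 3·4 + 3  →[4↦5]→  5^(5 + 1) + 3·5^3 + 3·5^2 + 3·5 + 3 = 16093  −1 ⇒ G_3=16092
G_3=16092  [base 5] 5^(5 + 1) + 3·5^3 + 3·5^2 + 3·5 + 2  →[5↦6]→  6^(6 + 1) + 3·6^3 + 3·6^2 + 3·6 + 2 = 280712  −1 ⇒ G_4=280711
G_4=280711  [base 6] 6^(6 + 1) + 3·6^3 + 3·6^2 + 3·6 + 1  →[6↦7]→  7^(7 + 1) + 3·7^3 + 3·7^2 + 3·7 + 1 = 5765999  −1 ⇒ G_5=5765998
G_5=5765998  [base 7] 7^(7 + 1) + 3·7^3 + 3·7^2 + 3·7  →[7↦8]→  8^(8 + 1) + 3·8^3 + 3·8^2 + 3·8 = 134219480  −1 ⇒ G_6=134219479
G_6=134219479  [base 8] 8^(8 + 1) + 3·8^3 + 3·8^2 + 2·8 + 7  →[8↦9]→  9^(9 + 1) + 3·9^3 + 3·9^2 + 2·9 + 7 = 3486786856  −1 ⇒ G_7=3486786855

3486786856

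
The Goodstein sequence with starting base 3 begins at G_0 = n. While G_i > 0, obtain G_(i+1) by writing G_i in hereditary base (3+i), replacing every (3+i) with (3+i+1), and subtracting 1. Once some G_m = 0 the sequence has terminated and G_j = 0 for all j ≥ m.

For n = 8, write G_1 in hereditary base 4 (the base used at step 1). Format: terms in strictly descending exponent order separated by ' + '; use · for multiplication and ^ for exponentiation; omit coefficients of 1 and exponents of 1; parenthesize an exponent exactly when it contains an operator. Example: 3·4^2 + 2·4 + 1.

2·4 + 1

step 0: 8 = 2·3 + 2; sub 4 for 3: 2·4 + 2; = 10; G_1 = 10−1 = 9
step 1: 9 = 2·4 + 1; sub 5 for 4: 2·5 + 1; = 11; G_2 = 11−1 = 10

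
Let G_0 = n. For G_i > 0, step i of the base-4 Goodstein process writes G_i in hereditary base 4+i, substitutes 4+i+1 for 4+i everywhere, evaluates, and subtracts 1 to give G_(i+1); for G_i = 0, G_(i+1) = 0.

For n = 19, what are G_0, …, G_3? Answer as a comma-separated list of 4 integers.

19, 27, 37, 49

[0] 19 ≡ 4^2 + 3 (base 4). Lift 5: 28. −1: 27.
[1] 27 ≡ 5^2 + 2 (base 5). Lift 6: 38. −1: 37.
[2] 37 ≡ 6^2 + 1 (base 6). Lift 7: 50. −1: 49.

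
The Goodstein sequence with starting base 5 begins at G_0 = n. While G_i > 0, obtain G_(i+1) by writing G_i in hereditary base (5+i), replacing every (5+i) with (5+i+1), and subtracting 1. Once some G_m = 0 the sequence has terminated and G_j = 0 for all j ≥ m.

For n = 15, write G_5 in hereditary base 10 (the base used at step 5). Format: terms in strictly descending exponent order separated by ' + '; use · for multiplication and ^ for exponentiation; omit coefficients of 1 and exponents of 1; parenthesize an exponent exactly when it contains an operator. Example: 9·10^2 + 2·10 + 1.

2·10 + 1

base 5: 15 = 3·5; at 6: 3·6 = 18; next = 17
base 6: 17 = 2·6 + 5; at 7: 2·7 + 5 = 19; next = 18
base 7: 18 = 2·7 + 4; at 8: 2·8 + 4 = 20; next = 19
base 8: 19 = 2·8 + 3; at 9: 2·9 + 3 = 21; next = 20
base 9: 20 = 2·9 + 2; at 10: 2·10 + 2 = 22; next = 21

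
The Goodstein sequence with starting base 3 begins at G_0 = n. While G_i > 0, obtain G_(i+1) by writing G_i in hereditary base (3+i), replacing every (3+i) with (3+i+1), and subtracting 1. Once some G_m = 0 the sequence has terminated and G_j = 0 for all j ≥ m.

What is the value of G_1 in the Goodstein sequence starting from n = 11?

G_0 = 11. HB_3(11) = 3^2 + 2. Bump = 18. G_1 = 17.
G_1 = 17. HB_4(17) = 4^2 + 1. Bump = 26. G_2 = 25.

17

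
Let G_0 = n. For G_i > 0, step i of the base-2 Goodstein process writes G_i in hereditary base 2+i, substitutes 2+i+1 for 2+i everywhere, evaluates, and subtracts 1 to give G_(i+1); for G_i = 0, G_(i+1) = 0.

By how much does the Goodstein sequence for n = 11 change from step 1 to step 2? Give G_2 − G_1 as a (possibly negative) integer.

(0) 11|_2 = 2^(2 + 1) + 2 + 1 ↦ 3^(3 + 1) + 3 + 1|_3 = 85 ⇒ 84
(1) 84|_3 = 3^(3 + 1) + 3 ↦ 4^(4 + 1) + 4|_4 = 1028 ⇒ 1027

943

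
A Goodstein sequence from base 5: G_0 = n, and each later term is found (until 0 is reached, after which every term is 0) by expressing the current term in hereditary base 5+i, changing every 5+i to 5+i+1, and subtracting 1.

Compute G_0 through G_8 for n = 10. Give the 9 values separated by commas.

10 —HB5→ 2·5 —bump→ 2·6 = 12 —(−1)→ 11
11 —HB6→ 6 + 5 —bump→ 7 + 5 = 12 —(−1)→ 11
11 —HB7→ 7 + 4 —bump→ 8 + 4 = 12 —(−1)→ 11
11 —HB8→ 8 + 3 —bump→ 9 + 3 = 12 —(−1)→ 11
11 —HB9→ 9 + 2 —bump→ 10 + 2 = 12 —(−1)→ 11
11 —HB10→ 10 + 1 —bump→ 11 + 1 = 12 —(−1)→ 11
11 —HB11→ 11 —bump→ 12 = 12 —(−1)→ 11
11 —HB12→ 11 —bump→ 11 = 11 —(−1)→ 10

10, 11, 11, 11, 11, 11, 11, 11, 10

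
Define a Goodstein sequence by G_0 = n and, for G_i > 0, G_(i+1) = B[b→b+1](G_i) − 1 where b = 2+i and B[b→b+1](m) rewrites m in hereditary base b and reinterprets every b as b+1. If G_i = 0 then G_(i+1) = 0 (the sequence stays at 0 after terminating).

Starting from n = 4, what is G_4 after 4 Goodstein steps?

83

(0) 4|_2 = 2^2 ↦ 3^3|_3 = 27 ⇒ 26
(1) 26|_3 = 2·3^2 + 2·3 + 2 ↦ 2·4^2 + 2·4 + 2|_4 = 42 ⇒ 41
(2) 41|_4 = 2·4^2 + 2·4 + 1 ↦ 2·5^2 + 2·5 + 1|_5 = 61 ⇒ 60
(3) 60|_5 = 2·5^2 + 2·5 ↦ 2·6^2 + 2·6|_6 = 84 ⇒ 83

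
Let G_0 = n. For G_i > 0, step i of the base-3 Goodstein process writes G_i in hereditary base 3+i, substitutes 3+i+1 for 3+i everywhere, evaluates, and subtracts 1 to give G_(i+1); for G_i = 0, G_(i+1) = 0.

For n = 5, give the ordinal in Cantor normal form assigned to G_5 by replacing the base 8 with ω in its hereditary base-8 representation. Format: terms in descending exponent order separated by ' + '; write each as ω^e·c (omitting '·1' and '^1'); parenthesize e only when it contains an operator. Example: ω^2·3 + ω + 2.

G_0 = 5. HB_3(5) = 3 + 2. Bump = 6. G_1 = 5.
G_1 = 5. HB_4(5) = 4 + 1. Bump = 6. G_2 = 5.
G_2 = 5. HB_5(5) = 5. Bump = 6. G_3 = 5.
G_3 = 5. HB_6(5) = 5. Bump = 5. G_4 = 4.
G_4 = 4. HB_7(4) = 4. Bump = 4. G_5 = 3.
G_5 = 3. HB_8(3) = 3. Bump = 3. G_6 = 2.

3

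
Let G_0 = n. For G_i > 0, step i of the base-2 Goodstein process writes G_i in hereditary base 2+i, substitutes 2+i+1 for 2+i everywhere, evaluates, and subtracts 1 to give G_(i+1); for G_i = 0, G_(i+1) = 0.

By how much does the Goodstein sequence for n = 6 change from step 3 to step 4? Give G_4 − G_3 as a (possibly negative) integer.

43530

(0) 6|_2 = 2^2 + 2 ↦ 3^3 + 3|_3 = 30 ⇒ 29
(1) 29|_3 = 3^3 + 2 ↦ 4^4 + 2|_4 = 258 ⇒ 257
(2) 257|_4 = 4^4 + 1 ↦ 5^5 + 1|_5 = 3126 ⇒ 3125
(3) 3125|_5 = 5^5 ↦ 6^6|_6 = 46656 ⇒ 46655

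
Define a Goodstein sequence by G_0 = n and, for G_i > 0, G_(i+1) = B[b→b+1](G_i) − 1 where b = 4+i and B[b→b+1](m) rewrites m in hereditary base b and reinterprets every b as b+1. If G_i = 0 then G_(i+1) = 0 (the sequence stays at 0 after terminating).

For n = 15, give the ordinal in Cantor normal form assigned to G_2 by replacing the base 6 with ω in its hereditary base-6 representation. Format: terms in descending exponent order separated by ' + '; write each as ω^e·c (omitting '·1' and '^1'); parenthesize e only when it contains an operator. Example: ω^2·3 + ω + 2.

G_0=15  [base 4] 3·4 + 3  →[4↦5]→  3·5 + 3 = 18  −1 ⇒ G_1=17
G_1=17  [base 5] 3·5 + 2  →[5↦6]→  3·6 + 2 = 20  −1 ⇒ G_2=19
G_2=19  [base 6] 3·6 + 1  →[6↦7]→  3·7 + 1 = 22  −1 ⇒ G_3=21

ω·3 + 1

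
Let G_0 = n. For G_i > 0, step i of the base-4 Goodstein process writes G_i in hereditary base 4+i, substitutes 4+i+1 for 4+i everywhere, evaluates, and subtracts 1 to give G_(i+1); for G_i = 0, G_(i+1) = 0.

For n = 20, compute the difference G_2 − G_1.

10

base 4: 20 = 4^2 + 4; at 5: 5^2 + 5 = 30; next = 29
base 5: 29 = 5^2 + 4; at 6: 6^2 + 4 = 40; next = 39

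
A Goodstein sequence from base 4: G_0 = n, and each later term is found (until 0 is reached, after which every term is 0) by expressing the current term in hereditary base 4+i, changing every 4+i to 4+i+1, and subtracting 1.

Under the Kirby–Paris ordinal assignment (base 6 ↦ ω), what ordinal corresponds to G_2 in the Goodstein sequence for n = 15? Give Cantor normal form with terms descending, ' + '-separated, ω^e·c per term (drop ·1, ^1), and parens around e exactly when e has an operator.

i=0: 15 = 3·4 + 3 (b=4); 4→5: 3·5 + 3 = 18; 18−1 = 17
i=1: 17 = 3·5 + 2 (b=5); 5→6: 3·6 + 2 = 20; 20−1 = 19

ω·3 + 1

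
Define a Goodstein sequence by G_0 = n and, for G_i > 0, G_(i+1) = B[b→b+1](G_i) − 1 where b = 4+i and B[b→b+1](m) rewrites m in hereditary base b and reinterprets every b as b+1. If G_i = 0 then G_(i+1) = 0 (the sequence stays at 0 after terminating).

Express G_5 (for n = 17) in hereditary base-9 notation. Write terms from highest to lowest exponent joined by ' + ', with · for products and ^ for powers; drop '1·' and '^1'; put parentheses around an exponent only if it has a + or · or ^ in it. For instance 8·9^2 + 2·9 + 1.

G_0 = 17. HB_4(17) = 4^2 + 1. Bump = 26. G_1 = 25.
G_1 = 25. HB_5(25) = 5^2. Bump = 36. G_2 = 35.
G_2 = 35. HB_6(35) = 5·6 + 5. Bump = 40. G_3 = 39.
G_3 = 39. HB_7(39) = 5·7 + 4. Bump = 44. G_4 = 43.
G_4 = 43. HB_8(43) = 5·8 + 3. Bump = 48. G_5 = 47.
G_5 = 47. HB_9(47) = 5·9 + 2. Bump = 52. G_6 = 51.

5·9 + 2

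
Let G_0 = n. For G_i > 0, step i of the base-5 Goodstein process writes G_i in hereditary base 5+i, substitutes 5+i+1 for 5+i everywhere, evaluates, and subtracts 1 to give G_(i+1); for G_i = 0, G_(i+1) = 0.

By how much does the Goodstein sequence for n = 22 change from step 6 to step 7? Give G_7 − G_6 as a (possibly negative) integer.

[0] 22 ≡ 4·5 + 2 (base 5). Lift 6: 26. −1: 25.
[1] 25 ≡ 4·6 + 1 (base 6). Lift 7: 29. −1: 28.
[2] 28 ≡ 4·7 (base 7). Lift 8: 32. −1: 31.
[3] 31 ≡ 3·8 + 7 (base 8). Lift 9: 34. −1: 33.
[4] 33 ≡ 3·9 + 6 (base 9). Lift 10: 36. −1: 35.
[5] 35 ≡ 3·10 + 5 (base 10). Lift 11: 38. −1: 37.
[6] 37 ≡ 3·11 + 4 (base 11). Lift 12: 40. −1: 39.

2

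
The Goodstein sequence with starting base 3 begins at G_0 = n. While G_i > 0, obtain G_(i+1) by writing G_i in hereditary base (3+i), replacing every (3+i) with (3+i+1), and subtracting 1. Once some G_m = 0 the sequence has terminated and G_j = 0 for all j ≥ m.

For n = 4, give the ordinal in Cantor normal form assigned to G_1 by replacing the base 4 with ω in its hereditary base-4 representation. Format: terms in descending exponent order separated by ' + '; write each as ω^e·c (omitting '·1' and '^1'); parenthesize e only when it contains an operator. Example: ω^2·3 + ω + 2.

step 0: 4 = 3 + 1; sub 4 for 3: 4 + 1; = 5; G_1 = 5−1 = 4
step 1: 4 = 4; sub 5 for 4: 5; = 5; G_2 = 5−1 = 4

ω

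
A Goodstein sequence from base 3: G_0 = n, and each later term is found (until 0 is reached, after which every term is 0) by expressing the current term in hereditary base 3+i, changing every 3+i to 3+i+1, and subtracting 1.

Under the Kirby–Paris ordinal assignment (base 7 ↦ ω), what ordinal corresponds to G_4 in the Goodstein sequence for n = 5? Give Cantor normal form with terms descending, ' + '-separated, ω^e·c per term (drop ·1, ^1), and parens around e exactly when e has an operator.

step 0: 5 = 3 + 2; sub 4 for 3: 4 + 2; = 6; G_1 = 6−1 = 5
step 1: 5 = 4 + 1; sub 5 for 4: 5 + 1; = 6; G_2 = 6−1 = 5
step 2: 5 = 5; sub 6 for 5: 6; = 6; G_3 = 6−1 = 5
step 3: 5 = 5; sub 7 for 6: 5; = 5; G_4 = 5−1 = 4
step 4: 4 = 4; sub 8 for 7: 4; = 4; G_5 = 4−1 = 3

4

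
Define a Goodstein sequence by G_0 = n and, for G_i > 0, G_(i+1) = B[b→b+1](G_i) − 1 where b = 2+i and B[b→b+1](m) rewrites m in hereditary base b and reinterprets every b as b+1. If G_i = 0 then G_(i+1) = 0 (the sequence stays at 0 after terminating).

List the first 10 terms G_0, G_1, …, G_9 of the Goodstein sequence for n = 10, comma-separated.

10, 83, 1025, 15625, 279935, 4215754, 84073323, 1937434592, 50000555551, 1426559238830

base 2: 10 = 2^(2 + 1) + 2; at 3: 3^(3 + 1) + 3 = 84; next = 83
base 3: 83 = 3^(3 + 1) + 2; at 4: 4^(4 + 1) + 2 = 1026; next = 1025
base 4: 1025 = 4^(4 + 1) + 1; at 5: 5^(5 + 1) + 1 = 15626; next = 15625
base 5: 15625 = 5^(5 + 1); at 6: 6^(6 + 1) = 279936; next = 279935
base 6: 279935 = 5·6^6 + 5·6^5 + 5·6^4 + 5·6^3 + 5·6^2 + 5·6 + 5; at 7: 5·7^7 + 5·7^5 + 5·7^4 + 5·7^3 + 5·7^2 + 5·7 + 5 = 4215755; next = 4215754
base 7: 4215754 = 5·7^7 + 5·7^5 + 5·7^4 + 5·7^3 + 5·7^2 + 5·7 + 4; at 8: 5·8^8 + 5·8^5 + 5·8^4 + 5·8^3 + 5·8^2 + 5·8 + 4 = 84073324; next = 84073323
base 8: 84073323 = 5·8^8 + 5·8^5 + 5·8^4 + 5·8^3 + 5·8^2 + 5·8 + 3; at 9: 5·9^9 + 5·9^5 + 5·9^4 + 5·9^3 + 5·9^2 + 5·9 + 3 = 1937434593; next = 1937434592
base 9: 1937434592 = 5·9^9 + 5·9^5 + 5·9^4 + 5·9^3 + 5·9^2 + 5·9 + 2; at 10: 5·10^10 + 5·10^5 + 5·10^4 + 5·10^3 + 5·10^2 + 5·10 + 2 = 50000555552; next = 50000555551
base 10: 50000555551 = 5·10^10 + 5·10^5 + 5·10^4 + 5·10^3 + 5·10^2 + 5·10 + 1; at 11: 5·11^11 + 5·11^5 + 5·11^4 + 5·11^3 + 5·11^2 + 5·11 + 1 = 1426559238831; next = 1426559238830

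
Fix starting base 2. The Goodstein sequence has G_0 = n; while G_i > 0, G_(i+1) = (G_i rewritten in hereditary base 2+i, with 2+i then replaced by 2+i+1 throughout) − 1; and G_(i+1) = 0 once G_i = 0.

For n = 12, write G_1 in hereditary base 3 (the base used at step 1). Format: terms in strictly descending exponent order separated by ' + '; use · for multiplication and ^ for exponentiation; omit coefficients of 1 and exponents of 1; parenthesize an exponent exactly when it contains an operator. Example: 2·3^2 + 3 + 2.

G_0 = 12. HB_2(12) = 2^(2 + 1) + 2^2. Bump = 108. G_1 = 107.
G_1 = 107. HB_3(107) = 3^(3 + 1) + 2·3^2 + 2·3 + 2. Bump = 1066. G_2 = 1065.

3^(3 + 1) + 2·3^2 + 2·3 + 2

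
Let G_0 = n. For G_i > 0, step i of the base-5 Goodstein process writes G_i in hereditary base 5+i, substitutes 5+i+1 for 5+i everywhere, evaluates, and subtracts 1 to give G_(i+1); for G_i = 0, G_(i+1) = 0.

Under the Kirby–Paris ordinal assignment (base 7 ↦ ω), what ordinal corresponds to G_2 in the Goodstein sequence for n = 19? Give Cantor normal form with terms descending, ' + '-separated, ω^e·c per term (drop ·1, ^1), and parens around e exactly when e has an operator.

ω·3 + 2

G_0=19  [base 5] 3·5 + 4  →[5↦6]→  3·6 + 4 = 22  −1 ⇒ G_1=21
G_1=21  [base 6] 3·6 + 3  →[6↦7]→  3·7 + 3 = 24  −1 ⇒ G_2=23
G_2=23  [base 7] 3·7 + 2  →[7↦8]→  3·8 + 2 = 26  −1 ⇒ G_3=25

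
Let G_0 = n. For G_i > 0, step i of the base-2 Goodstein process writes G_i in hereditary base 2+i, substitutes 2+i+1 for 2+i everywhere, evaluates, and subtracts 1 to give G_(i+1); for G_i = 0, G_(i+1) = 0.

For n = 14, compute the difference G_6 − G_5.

128542131

G_0 = 14. HB_2(14) = 2^(2 + 1) + 2^2 + 2. Bump = 111. G_1 = 110.
G_1 = 110. HB_3(110) = 3^(3 + 1) + 3^3 + 2. Bump = 1282. G_2 = 1281.
G_2 = 1281. HB_4(1281) = 4^(4 + 1) + 4^4 + 1. Bump = 18751. G_3 = 18750.
G_3 = 18750. HB_5(18750) = 5^(5 + 1) + 5^5. Bump = 326592. G_4 = 326591.
G_4 = 326591. HB_6(326591) = 6^(6 + 1) + 5·6^5 + 5·6^4 + 5·6^3 + 5·6^2 + 5·6 + 5. Bump = 5862841. G_5 = 5862840.
G_5 = 5862840. HB_7(5862840) = 7^(7 + 1) + 5·7^5 + 5·7^4 + 5·7^3 + 5·7^2 + 5·7 + 4. Bump = 134404972. G_6 = 134404971.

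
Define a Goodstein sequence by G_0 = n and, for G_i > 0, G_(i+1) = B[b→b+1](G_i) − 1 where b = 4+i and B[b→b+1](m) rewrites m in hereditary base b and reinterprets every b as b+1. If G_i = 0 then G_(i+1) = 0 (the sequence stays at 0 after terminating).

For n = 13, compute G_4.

i=0: 13 = 3·4 + 1 (b=4); 4→5: 3·5 + 1 = 16; 16−1 = 15
i=1: 15 = 3·5 (b=5); 5→6: 3·6 = 18; 18−1 = 17
i=2: 17 = 2·6 + 5 (b=6); 6→7: 2·7 + 5 = 19; 19−1 = 18
i=3: 18 = 2·7 + 4 (b=7); 7→8: 2·8 + 4 = 20; 20−1 = 19

19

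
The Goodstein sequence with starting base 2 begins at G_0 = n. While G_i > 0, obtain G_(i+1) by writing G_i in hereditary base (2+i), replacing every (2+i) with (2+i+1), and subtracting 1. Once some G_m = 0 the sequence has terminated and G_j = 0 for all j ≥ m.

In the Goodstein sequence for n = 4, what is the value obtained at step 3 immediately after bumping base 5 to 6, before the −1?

84

G_0 = 4. HB_2(4) = 2^2. Bump = 27. G_1 = 26.
G_1 = 26. HB_3(26) = 2·3^2 + 2·3 + 2. Bump = 42. G_2 = 41.
G_2 = 41. HB_4(41) = 2·4^2 + 2·4 + 1. Bump = 61. G_3 = 60.
G_3 = 60. HB_5(60) = 2·5^2 + 2·5. Bump = 84. G_4 = 83.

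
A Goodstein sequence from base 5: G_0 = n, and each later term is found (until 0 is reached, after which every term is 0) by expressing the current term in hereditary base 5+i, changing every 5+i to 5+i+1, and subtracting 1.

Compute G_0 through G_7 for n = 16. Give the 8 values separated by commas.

16, 18, 20, 21, 22, 23, 24, 25

G_0 = 16. HB_5(16) = 3·5 + 1. Bump = 19. G_1 = 18.
G_1 = 18. HB_6(18) = 3·6. Bump = 21. G_2 = 20.
G_2 = 20. HB_7(20) = 2·7 + 6. Bump = 22. G_3 = 21.
G_3 = 21. HB_8(21) = 2·8 + 5. Bump = 23. G_4 = 22.
G_4 = 22. HB_9(22) = 2·9 + 4. Bump = 24. G_5 = 23.
G_5 = 23. HB_10(23) = 2·10 + 3. Bump = 25. G_6 = 24.
G_6 = 24. HB_11(24) = 2·11 + 2. Bump = 26. G_7 = 25.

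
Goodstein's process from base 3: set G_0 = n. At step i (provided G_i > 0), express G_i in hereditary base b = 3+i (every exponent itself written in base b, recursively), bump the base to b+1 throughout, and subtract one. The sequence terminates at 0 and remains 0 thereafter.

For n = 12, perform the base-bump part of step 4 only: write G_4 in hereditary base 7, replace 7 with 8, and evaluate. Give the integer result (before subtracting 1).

G_0=12  [base 3] 3^2 + 3  →[3↦4]→  4^2 + 4 = 20  −1 ⇒ G_1=19
G_1=19  [base 4] 4^2 + 3  →[4↦5]→  5^2 + 3 = 28  −1 ⇒ G_2=27
G_2=27  [base 5] 5^2 + 2  →[5↦6]→  6^2 + 2 = 38  −1 ⇒ G_3=37
G_3=37  [base 6] 6^2 + 1  →[6↦7]→  7^2 + 1 = 50  −1 ⇒ G_4=49
G_4=49  [base 7] 7^2  →[7↦8]→  8^2 = 64  −1 ⇒ G_5=63

64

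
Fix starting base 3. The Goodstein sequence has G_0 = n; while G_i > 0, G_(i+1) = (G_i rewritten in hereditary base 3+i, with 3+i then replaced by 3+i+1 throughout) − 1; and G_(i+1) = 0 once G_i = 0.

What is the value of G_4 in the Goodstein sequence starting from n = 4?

2

4 —HB3→ 3 + 1 —bump→ 4 + 1 = 5 —(−1)→ 4
4 —HB4→ 4 —bump→ 5 = 5 —(−1)→ 4
4 —HB5→ 4 —bump→ 4 = 4 —(−1)→ 3
3 —HB6→ 3 —bump→ 3 = 3 —(−1)→ 2
2 —HB7→ 2 —bump→ 2 = 2 —(−1)→ 1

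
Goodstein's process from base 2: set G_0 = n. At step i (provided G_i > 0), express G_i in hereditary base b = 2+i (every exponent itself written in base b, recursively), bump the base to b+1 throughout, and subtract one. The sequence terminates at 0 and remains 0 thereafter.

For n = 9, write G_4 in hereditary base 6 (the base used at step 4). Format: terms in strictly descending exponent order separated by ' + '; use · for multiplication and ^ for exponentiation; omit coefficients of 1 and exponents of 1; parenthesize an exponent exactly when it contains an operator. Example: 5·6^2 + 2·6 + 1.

3·6^6 + 3·6^3 + 3·6^2 + 3·6 + 1

base 2: 9 = 2^(2 + 1) + 1; at 3: 3^(3 + 1) + 1 = 82; next = 81
base 3: 81 = 3^(3 + 1); at 4: 4^(4 + 1) = 1024; next = 1023
base 4: 1023 = 3·4^4 + 3·4^3 + 3·4^2 + 3·4 + 3; at 5: 3·5^5 + 3·5^3 + 3·5^2 + 3·5 + 3 = 9843; next = 9842
base 5: 9842 = 3·5^5 + 3·5^3 + 3·5^2 + 3·5 + 2; at 6: 3·6^6 + 3·6^3 + 3·6^2 + 3·6 + 2 = 140744; next = 140743
base 6: 140743 = 3·6^6 + 3·6^3 + 3·6^2 + 3·6 + 1; at 7: 3·7^7 + 3·7^3 + 3·7^2 + 3·7 + 1 = 2471827; next = 2471826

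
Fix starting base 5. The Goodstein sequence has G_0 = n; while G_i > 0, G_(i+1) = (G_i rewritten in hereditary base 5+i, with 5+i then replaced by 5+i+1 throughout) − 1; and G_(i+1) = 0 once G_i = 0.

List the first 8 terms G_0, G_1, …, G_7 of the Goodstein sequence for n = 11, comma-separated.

base 5: 11 = 2·5 + 1; at 6: 2·6 + 1 = 13; next = 12
base 6: 12 = 2·6; at 7: 2·7 = 14; next = 13
base 7: 13 = 7 + 6; at 8: 8 + 6 = 14; next = 13
base 8: 13 = 8 + 5; at 9: 9 + 5 = 14; next = 13
base 9: 13 = 9 + 4; at 10: 10 + 4 = 14; next = 13
base 10: 13 = 10 + 3; at 11: 11 + 3 = 14; next = 13
base 11: 13 = 11 + 2; at 12: 12 + 2 = 14; next = 13

11, 12, 13, 13, 13, 13, 13, 13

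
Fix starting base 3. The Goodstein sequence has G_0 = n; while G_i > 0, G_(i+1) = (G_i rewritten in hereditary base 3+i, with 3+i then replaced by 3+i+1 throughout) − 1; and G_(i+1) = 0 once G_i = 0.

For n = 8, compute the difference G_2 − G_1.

8 —HB3→ 2·3 + 2 —bump→ 2·4 + 2 = 10 —(−1)→ 9
9 —HB4→ 2·4 + 1 —bump→ 2·5 + 1 = 11 —(−1)→ 10

1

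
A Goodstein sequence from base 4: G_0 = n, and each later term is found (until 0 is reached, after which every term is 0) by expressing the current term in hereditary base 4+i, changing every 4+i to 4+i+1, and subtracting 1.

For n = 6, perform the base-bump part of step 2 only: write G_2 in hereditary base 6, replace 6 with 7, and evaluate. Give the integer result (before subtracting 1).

base 4: 6 = 4 + 2; at 5: 5 + 2 = 7; next = 6
base 5: 6 = 5 + 1; at 6: 6 + 1 = 7; next = 6
base 6: 6 = 6; at 7: 7 = 7; next = 6

7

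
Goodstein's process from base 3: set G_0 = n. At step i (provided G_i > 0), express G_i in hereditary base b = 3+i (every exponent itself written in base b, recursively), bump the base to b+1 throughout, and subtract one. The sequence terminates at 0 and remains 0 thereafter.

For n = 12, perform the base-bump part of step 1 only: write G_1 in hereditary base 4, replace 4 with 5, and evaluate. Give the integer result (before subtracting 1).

base 3: 12 = 3^2 + 3; at 4: 4^2 + 4 = 20; next = 19
base 4: 19 = 4^2 + 3; at 5: 5^2 + 3 = 28; next = 27

28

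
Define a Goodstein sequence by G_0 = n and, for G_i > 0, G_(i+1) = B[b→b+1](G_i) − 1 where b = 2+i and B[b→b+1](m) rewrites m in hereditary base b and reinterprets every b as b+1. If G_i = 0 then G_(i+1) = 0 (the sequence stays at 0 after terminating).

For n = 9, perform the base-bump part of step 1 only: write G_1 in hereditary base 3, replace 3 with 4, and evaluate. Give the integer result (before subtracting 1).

1024

step 0: 9 = 2^(2 + 1) + 1; sub 3 for 2: 3^(3 + 1) + 1; = 82; G_1 = 82−1 = 81
step 1: 81 = 3^(3 + 1); sub 4 for 3: 4^(4 + 1); = 1024; G_2 = 1024−1 = 1023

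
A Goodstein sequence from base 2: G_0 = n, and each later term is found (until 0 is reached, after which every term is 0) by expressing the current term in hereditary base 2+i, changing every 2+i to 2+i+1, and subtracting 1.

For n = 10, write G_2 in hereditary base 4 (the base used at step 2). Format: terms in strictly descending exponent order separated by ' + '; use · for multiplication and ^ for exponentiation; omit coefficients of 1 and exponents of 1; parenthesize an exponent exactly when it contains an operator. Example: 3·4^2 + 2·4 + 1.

4^(4 + 1) + 1

i=0: 10 = 2^(2 + 1) + 2 (b=2); 2→3: 3^(3 + 1) + 3 = 84; 84−1 = 83
i=1: 83 = 3^(3 + 1) + 2 (b=3); 3→4: 4^(4 + 1) + 2 = 1026; 1026−1 = 1025
i=2: 1025 = 4^(4 + 1) + 1 (b=4); 4→5: 5^(5 + 1) + 1 = 15626; 15626−1 = 15625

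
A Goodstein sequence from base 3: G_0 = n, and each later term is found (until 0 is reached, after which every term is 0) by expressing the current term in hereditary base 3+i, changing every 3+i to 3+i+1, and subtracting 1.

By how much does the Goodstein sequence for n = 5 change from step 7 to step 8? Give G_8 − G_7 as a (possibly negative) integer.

-1

G_0=5  [base 3] 3 + 2  →[3↦4]→  4 + 2 = 6  −1 ⇒ G_1=5
G_1=5  [base 4] 4 + 1  →[4↦5]→  5 + 1 = 6  −1 ⇒ G_2=5
G_2=5  [base 5] 5  →[5↦6]→  6 = 6  −1 ⇒ G_3=5
G_3=5  [base 6] 5  →[6↦7]→  5 = 5  −1 ⇒ G_4=4
G_4=4  [base 7] 4  →[7↦8]→  4 = 4  −1 ⇒ G_5=3
G_5=3  [base 8] 3  →[8↦9]→  3 = 3  −1 ⇒ G_6=2
G_6=2  [base 9] 2  →[9↦10]→  2 = 2  −1 ⇒ G_7=1
G_7=1  [base 10] 1  →[10↦11]→  1 = 1  −1 ⇒ G_8=0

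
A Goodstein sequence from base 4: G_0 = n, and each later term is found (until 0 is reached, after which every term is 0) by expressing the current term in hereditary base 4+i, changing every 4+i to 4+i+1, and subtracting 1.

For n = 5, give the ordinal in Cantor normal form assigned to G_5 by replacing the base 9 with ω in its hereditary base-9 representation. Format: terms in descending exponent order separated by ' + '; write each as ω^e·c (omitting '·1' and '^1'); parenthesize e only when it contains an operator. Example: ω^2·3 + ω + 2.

G_0 = 5. HB_4(5) = 4 + 1. Bump = 6. G_1 = 5.
G_1 = 5. HB_5(5) = 5. Bump = 6. G_2 = 5.
G_2 = 5. HB_6(5) = 5. Bump = 5. G_3 = 4.
G_3 = 4. HB_7(4) = 4. Bump = 4. G_4 = 3.
G_4 = 3. HB_8(3) = 3. Bump = 3. G_5 = 2.
G_5 = 2. HB_9(2) = 2. Bump = 2. G_6 = 1.

2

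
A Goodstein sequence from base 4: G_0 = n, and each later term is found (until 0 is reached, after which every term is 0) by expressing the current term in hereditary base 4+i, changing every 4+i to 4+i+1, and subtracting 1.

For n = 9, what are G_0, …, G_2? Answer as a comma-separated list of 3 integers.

9, 10, 11

9 —HB4→ 2·4 + 1 —bump→ 2·5 + 1 = 11 —(−1)→ 10
10 —HB5→ 2·5 —bump→ 2·6 = 12 —(−1)→ 11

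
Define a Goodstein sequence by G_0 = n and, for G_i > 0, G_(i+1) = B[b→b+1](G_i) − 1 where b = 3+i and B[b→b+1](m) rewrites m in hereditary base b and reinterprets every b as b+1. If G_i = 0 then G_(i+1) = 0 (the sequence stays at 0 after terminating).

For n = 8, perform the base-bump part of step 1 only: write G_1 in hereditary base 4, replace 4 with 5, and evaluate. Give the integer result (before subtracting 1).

11

base 3: 8 = 2·3 + 2; at 4: 2·4 + 2 = 10; next = 9
base 4: 9 = 2·4 + 1; at 5: 2·5 + 1 = 11; next = 10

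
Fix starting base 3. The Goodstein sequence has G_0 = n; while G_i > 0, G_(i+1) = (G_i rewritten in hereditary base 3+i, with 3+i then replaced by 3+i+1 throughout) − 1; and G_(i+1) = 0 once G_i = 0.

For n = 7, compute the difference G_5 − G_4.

[0] 7 ≡ 2·3 + 1 (base 3). Lift 4: 9. −1: 8.
[1] 8 ≡ 2·4 (base 4). Lift 5: 10. −1: 9.
[2] 9 ≡ 5 + 4 (base 5). Lift 6: 10. −1: 9.
[3] 9 ≡ 6 + 3 (base 6). Lift 7: 10. −1: 9.
[4] 9 ≡ 7 + 2 (base 7). Lift 8: 10. −1: 9.

0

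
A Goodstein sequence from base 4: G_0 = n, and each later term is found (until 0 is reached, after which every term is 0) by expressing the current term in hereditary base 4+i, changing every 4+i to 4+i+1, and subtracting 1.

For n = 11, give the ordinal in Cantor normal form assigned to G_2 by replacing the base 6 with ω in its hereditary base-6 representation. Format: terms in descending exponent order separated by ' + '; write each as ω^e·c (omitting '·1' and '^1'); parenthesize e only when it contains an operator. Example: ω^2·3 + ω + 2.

ω·2 + 1

base 4: 11 = 2·4 + 3; at 5: 2·5 + 3 = 13; next = 12
base 5: 12 = 2·5 + 2; at 6: 2·6 + 2 = 14; next = 13
base 6: 13 = 2·6 + 1; at 7: 2·7 + 1 = 15; next = 14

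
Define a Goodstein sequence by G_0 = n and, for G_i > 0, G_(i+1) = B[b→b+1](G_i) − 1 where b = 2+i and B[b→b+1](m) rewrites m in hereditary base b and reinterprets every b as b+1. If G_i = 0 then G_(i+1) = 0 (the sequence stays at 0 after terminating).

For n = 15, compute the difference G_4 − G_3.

step 0: 15 = 2^(2 + 1) + 2^2 + 2 + 1; sub 3 for 2: 3^(3 + 1) + 3^3 + 3 + 1; = 112; G_1 = 112−1 = 111
step 1: 111 = 3^(3 + 1) + 3^3 + 3; sub 4 for 3: 4^(4 + 1) + 4^4 + 4; = 1284; G_2 = 1284−1 = 1283
step 2: 1283 = 4^(4 + 1) + 4^4 + 3; sub 5 for 4: 5^(5 + 1) + 5^5 + 3; = 18753; G_3 = 18753−1 = 18752
step 3: 18752 = 5^(5 + 1) + 5^5 + 2; sub 6 for 5: 6^(6 + 1) + 6^6 + 2; = 326594; G_4 = 326594−1 = 326593

307841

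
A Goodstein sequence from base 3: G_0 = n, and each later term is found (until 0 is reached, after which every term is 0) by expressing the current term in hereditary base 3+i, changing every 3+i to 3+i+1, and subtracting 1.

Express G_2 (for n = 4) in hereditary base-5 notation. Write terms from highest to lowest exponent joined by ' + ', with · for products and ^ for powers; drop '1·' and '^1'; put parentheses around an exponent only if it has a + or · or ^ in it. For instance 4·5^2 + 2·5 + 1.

4

step 0: 4 = 3 + 1; sub 4 for 3: 4 + 1; = 5; G_1 = 5−1 = 4
step 1: 4 = 4; sub 5 for 4: 5; = 5; G_2 = 5−1 = 4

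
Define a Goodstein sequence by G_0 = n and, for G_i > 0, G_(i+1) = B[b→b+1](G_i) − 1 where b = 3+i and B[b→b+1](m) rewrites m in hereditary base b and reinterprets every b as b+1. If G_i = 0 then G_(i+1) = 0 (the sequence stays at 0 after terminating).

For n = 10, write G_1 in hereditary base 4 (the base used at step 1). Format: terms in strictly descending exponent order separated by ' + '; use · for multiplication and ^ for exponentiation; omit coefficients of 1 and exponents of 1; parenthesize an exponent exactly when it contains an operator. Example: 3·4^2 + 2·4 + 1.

[0] 10 ≡ 3^2 + 1 (base 3). Lift 4: 17. −1: 16.
[1] 16 ≡ 4^2 (base 4). Lift 5: 25. −1: 24.

4^2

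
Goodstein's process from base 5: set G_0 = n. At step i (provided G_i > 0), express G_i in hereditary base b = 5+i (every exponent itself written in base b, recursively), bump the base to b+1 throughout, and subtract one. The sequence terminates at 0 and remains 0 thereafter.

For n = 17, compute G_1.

(0) 17|_5 = 3·5 + 2 ↦ 3·6 + 2|_6 = 20 ⇒ 19
(1) 19|_6 = 3·6 + 1 ↦ 3·7 + 1|_7 = 22 ⇒ 21

19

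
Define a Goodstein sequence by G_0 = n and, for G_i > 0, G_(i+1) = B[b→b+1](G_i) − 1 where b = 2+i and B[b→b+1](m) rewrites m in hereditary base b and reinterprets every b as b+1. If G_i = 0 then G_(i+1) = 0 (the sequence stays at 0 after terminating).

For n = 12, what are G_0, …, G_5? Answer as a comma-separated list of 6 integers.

12, 107, 1065, 15685, 280019, 5764910

[0] 12 ≡ 2^(2 + 1) + 2^2 (base 2). Lift 3: 108. −1: 107.
[1] 107 ≡ 3^(3 + 1) + 2·3^2 + 2·3 + 2 (base 3). Lift 4: 1066. −1: 1065.
[2] 1065 ≡ 4^(4 + 1) + 2·4^2 + 2·4 + 1 (base 4). Lift 5: 15686. −1: 15685.
[3] 15685 ≡ 5^(5 + 1) + 2·5^2 + 2·5 (base 5). Lift 6: 280020. −1: 280019.
[4] 280019 ≡ 6^(6 + 1) + 2·6^2 + 6 + 5 (base 6). Lift 7: 5764911. −1: 5764910.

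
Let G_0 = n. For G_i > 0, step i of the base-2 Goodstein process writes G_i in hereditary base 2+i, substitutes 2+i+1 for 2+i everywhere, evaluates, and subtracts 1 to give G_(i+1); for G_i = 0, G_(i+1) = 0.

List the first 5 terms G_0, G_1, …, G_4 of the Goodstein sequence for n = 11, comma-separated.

G_0 = 11. HB_2(11) = 2^(2 + 1) + 2 + 1. Bump = 85. G_1 = 84.
G_1 = 84. HB_3(84) = 3^(3 + 1) + 3. Bump = 1028. G_2 = 1027.
G_2 = 1027. HB_4(1027) = 4^(4 + 1) + 3. Bump = 15628. G_3 = 15627.
G_3 = 15627. HB_5(15627) = 5^(5 + 1) + 2. Bump = 279938. G_4 = 279937.

11, 84, 1027, 15627, 279937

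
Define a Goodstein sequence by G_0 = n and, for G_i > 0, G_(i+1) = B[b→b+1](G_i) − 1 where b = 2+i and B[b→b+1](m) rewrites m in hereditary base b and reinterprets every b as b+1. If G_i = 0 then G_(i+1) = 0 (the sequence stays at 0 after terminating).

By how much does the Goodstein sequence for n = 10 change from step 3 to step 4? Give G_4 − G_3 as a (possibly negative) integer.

10 —HB2→ 2^(2 + 1) + 2 —bump→ 3^(3 + 1) + 3 = 84 —(−1)→ 83
83 —HB3→ 3^(3 + 1) + 2 —bump→ 4^(4 + 1) + 2 = 1026 —(−1)→ 1025
1025 —HB4→ 4^(4 + 1) + 1 —bump→ 5^(5 + 1) + 1 = 15626 —(−1)→ 15625
15625 —HB5→ 5^(5 + 1) —bump→ 6^(6 + 1) = 279936 —(−1)→ 279935

264310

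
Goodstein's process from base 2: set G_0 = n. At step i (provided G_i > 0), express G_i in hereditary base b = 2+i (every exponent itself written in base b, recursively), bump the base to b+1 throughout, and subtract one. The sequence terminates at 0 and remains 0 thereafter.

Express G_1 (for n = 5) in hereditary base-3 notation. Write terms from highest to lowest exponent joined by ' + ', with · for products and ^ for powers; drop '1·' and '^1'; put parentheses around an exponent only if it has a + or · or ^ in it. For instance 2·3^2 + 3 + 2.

G_0 = 5. HB_2(5) = 2^2 + 1. Bump = 28. G_1 = 27.
G_1 = 27. HB_3(27) = 3^3. Bump = 256. G_2 = 255.

3^3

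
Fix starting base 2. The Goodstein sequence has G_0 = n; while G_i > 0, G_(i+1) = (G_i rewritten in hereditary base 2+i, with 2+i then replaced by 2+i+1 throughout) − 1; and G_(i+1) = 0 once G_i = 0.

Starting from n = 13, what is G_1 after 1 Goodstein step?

G_0 = 13. HB_2(13) = 2^(2 + 1) + 2^2 + 1. Bump = 109. G_1 = 108.
G_1 = 108. HB_3(108) = 3^(3 + 1) + 3^3. Bump = 1280. G_2 = 1279.

108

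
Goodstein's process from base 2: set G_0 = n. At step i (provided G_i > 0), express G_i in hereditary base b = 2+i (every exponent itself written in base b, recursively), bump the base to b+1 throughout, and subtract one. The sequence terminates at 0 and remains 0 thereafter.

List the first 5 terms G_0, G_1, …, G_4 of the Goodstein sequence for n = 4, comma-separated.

4, 26, 41, 60, 83

[0] 4 ≡ 2^2 (base 2). Lift 3: 27. −1: 26.
[1] 26 ≡ 2·3^2 + 2·3 + 2 (base 3). Lift 4: 42. −1: 41.
[2] 41 ≡ 2·4^2 + 2·4 + 1 (base 4). Lift 5: 61. −1: 60.
[3] 60 ≡ 2·5^2 + 2·5 (base 5). Lift 6: 84. −1: 83.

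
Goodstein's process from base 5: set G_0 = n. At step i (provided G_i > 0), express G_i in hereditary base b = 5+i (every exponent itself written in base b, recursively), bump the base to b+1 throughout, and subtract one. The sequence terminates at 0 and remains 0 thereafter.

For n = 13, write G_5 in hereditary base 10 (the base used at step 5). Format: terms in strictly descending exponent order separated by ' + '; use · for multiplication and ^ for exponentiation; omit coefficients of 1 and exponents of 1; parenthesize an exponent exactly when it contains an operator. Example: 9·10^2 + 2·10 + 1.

10 + 7

[0] 13 ≡ 2·5 + 3 (base 5). Lift 6: 15. −1: 14.
[1] 14 ≡ 2·6 + 2 (base 6). Lift 7: 16. −1: 15.
[2] 15 ≡ 2·7 + 1 (base 7). Lift 8: 17. −1: 16.
[3] 16 ≡ 2·8 (base 8). Lift 9: 18. −1: 17.
[4] 17 ≡ 9 + 8 (base 9). Lift 10: 18. −1: 17.
[5] 17 ≡ 10 + 7 (base 10). Lift 11: 18. −1: 17.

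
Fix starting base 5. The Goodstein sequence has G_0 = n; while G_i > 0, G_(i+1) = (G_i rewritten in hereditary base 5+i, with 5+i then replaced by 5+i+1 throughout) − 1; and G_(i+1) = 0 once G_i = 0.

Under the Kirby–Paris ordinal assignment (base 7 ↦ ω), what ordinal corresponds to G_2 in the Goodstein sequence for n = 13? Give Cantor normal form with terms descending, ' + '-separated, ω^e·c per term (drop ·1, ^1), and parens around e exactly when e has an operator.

G_0 = 13. HB_5(13) = 2·5 + 3. Bump = 15. G_1 = 14.
G_1 = 14. HB_6(14) = 2·6 + 2. Bump = 16. G_2 = 15.
G_2 = 15. HB_7(15) = 2·7 + 1. Bump = 17. G_3 = 16.

ω·2 + 1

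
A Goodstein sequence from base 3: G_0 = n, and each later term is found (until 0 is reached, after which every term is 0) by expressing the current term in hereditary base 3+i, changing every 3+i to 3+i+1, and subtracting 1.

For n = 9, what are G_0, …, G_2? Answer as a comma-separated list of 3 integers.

base 3: 9 = 3^2; at 4: 4^2 = 16; next = 15
base 4: 15 = 3·4 + 3; at 5: 3·5 + 3 = 18; next = 17

9, 15, 17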